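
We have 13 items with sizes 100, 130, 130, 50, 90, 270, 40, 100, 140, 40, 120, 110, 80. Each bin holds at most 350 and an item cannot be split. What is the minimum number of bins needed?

Total = 270 + 140 + 130 + 130 + 120 + 110 + 100 + 100 + 90 + 80 + 50 + 40 + 40 = 1400.
Lower bound: ⌈1400/350⌉ = 4 bins.
A packing using 4 bins:
  bin 1: 270 + 80 = 350
  bin 2: 140 + 130 + 40 + 40 = 350
  bin 3: 130 + 120 + 100 = 350
  bin 4: 110 + 100 + 90 + 50 = 350
This matches the lower bound, so 4 is optimal.

4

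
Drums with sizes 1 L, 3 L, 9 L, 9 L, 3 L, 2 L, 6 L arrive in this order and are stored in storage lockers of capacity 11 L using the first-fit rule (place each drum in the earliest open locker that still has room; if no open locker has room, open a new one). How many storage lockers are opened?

  1 → locker 1 (new)  [load 1/11]
  3 → locker 1  [load 4/11]
  9 → locker 2 (new)  [load 9/11]
  9 → locker 3 (new)  [load 9/11]
  3 → locker 1  [load 7/11]
  2 → locker 1  [load 9/11]
  6 → locker 4 (new)  [load 6/11]
4 storage lockers opened.

4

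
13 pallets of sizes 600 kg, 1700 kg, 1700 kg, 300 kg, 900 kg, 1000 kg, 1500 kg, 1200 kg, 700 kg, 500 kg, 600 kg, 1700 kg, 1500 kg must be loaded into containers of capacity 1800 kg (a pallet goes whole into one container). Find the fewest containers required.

9

Total = 1700 + 1700 + 1700 + 1500 + 1500 + 1200 + 1000 + 900 + 700 + 600 + 600 + 500 + 300 = 13900 kg.
Lower bound: ⌈13900/1800⌉ = 8 containers.
A packing using 9 containers:
  container 1: 1700 = 1700
  container 2: 1700 = 1700
  container 3: 1700 = 1700
  container 4: 1500 + 300 = 1800
  container 5: 1500 = 1500
  container 6: 1200 + 600 = 1800
  container 7: 1000 + 700 = 1700
  container 8: 900 + 600 = 1500
  container 9: 500 = 500
No arrangement into 8 containers stays within capacity, so 9 is optimal.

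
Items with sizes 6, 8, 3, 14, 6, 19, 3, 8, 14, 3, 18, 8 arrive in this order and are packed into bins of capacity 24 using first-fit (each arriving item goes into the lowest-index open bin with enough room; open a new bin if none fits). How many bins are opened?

  6 → bin 1 (new)  [load 6/24]
  8 → bin 1  [load 14/24]
  3 → bin 1  [load 17/24]
  14 → bin 2 (new)  [load 14/24]
  6 → bin 1  [load 23/24]
  19 → bin 3 (new)  [load 19/24]
  3 → bin 2  [load 17/24]
  8 → bin 4 (new)  [load 8/24]
  14 → bin 4  [load 22/24]
  3 → bin 2  [load 20/24]
  18 → bin 5 (new)  [load 18/24]
  8 → bin 6 (new)  [load 8/24]
6 bins opened.

6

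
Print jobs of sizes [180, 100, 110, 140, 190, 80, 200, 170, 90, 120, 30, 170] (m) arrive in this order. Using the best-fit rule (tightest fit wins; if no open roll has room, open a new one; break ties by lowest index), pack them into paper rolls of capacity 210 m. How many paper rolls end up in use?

9

  180 → roll 1 (new)  [load 180/210]
  100 → roll 2 (new)  [load 100/210]
  110 → roll 2  [load 210/210]
  140 → roll 3 (new)  [load 140/210]
  190 → roll 4 (new)  [load 190/210]
  80 → roll 5 (new)  [load 80/210]
  200 → roll 6 (new)  [load 200/210]
  170 → roll 7 (new)  [load 170/210]
  90 → roll 5  [load 170/210]
  120 → roll 8 (new)  [load 120/210]
  30 → roll 1  [load 210/210]
  170 → roll 9 (new)  [load 170/210]
9 paper rolls opened.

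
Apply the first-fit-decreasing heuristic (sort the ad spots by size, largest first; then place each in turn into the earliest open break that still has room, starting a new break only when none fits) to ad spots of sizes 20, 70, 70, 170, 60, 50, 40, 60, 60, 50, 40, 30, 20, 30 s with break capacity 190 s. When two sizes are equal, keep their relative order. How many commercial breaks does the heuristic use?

Sorted descending: 170, 70, 70, 60, 60, 60, 50, 50, 40, 40, 30, 30, 20, 20.
  170 → break 1 (new)  [load 170/190]
  70 → break 2 (new)  [load 70/190]
  70 → break 2  [load 140/190]
  60 → break 3 (new)  [load 60/190]
  60 → break 3  [load 120/190]
  60 → break 3  [load 180/190]
  50 → break 2  [load 190/190]
  50 → break 4 (new)  [load 50/190]
  40 → break 4  [load 90/190]
  40 → break 4  [load 130/190]
  30 → break 4  [load 160/190]
  30 → break 4  [load 190/190]
  20 → break 1  [load 190/190]
  20 → break 5 (new)  [load 20/190]
5 commercial breaks opened.

5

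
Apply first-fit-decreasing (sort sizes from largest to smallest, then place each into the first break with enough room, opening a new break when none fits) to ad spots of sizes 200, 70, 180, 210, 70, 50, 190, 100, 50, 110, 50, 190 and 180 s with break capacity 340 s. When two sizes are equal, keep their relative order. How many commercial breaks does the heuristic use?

Sorted descending: 210, 200, 190, 190, 180, 180, 110, 100, 70, 70, 50, 50, 50.
  210 → break 1 (new)  [load 210/340]
  200 → break 2 (new)  [load 200/340]
  190 → break 3 (new)  [load 190/340]
  190 → break 4 (new)  [load 190/340]
  180 → break 5 (new)  [load 180/340]
  180 → break 6 (new)  [load 180/340]
  110 → break 1  [load 320/340]
  100 → break 2  [load 300/340]
  70 → break 3  [load 260/340]
  70 → break 3  [load 330/340]
  50 → break 4  [load 240/340]
  50 → break 4  [load 290/340]
  50 → break 4  [load 340/340]
6 commercial breaks opened.

6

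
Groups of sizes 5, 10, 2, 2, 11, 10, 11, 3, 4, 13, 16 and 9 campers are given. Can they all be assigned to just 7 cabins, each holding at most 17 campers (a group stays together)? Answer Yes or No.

Yes

A valid assignment using 7 cabins:
  cabin 1: 16 = 16
  cabin 2: 13 + 4 = 17
  cabin 3: 11 + 5 = 16
  cabin 4: 11 + 3 + 2 = 16
  cabin 5: 10 + 2 = 12
  cabin 6: 10 = 10
  cabin 7: 9 = 9
Every load is within 17 campers, so 7 cabins suffice.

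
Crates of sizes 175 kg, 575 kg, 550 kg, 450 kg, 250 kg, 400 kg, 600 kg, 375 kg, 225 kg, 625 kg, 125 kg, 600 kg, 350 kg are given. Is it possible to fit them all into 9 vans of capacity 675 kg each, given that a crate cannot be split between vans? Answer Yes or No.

Yes

A valid assignment using 9 vans:
  van 1: 625 = 625
  van 2: 600 = 600
  van 3: 600 = 600
  van 4: 575 = 575
  van 5: 550 + 125 = 675
  van 6: 450 + 225 = 675
  van 7: 400 + 250 = 650
  van 8: 375 + 175 = 550
  van 9: 350 = 350
Every load is within 675 kg, so 9 vans suffice.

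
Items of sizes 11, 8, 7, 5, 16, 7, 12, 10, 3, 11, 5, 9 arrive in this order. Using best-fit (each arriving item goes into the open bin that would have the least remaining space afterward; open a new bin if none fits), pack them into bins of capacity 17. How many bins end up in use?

7

  11 → bin 1 (new)  [load 11/17]
  8 → bin 2 (new)  [load 8/17]
  7 → bin 2  [load 15/17]
  5 → bin 1  [load 16/17]
  16 → bin 3 (new)  [load 16/17]
  7 → bin 4 (new)  [load 7/17]
  12 → bin 5 (new)  [load 12/17]
  10 → bin 4  [load 17/17]
  3 → bin 5  [load 15/17]
  11 → bin 6 (new)  [load 11/17]
  5 → bin 6  [load 16/17]
  9 → bin 7 (new)  [load 9/17]
7 bins opened.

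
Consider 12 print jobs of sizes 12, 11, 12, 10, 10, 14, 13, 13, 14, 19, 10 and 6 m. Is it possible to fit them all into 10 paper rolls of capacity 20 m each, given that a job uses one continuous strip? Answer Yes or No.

A valid assignment using 10 paper rolls:
  roll 1: 19 = 19
  roll 2: 14 + 6 = 20
  roll 3: 14 = 14
  roll 4: 13 = 13
  roll 5: 13 = 13
  roll 6: 12 = 12
  roll 7: 12 = 12
  roll 8: 11 = 11
  roll 9: 10 + 10 = 20
  roll 10: 10 = 10
Every load is within 20 m, so 10 paper rolls suffice.

Yes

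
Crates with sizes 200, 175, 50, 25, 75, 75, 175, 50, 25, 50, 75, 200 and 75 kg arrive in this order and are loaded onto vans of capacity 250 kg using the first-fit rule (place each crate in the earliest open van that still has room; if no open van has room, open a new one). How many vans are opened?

  200 → van 1 (new)  [load 200/250]
  175 → van 2 (new)  [load 175/250]
  50 → van 1  [load 250/250]
  25 → van 2  [load 200/250]
  75 → van 3 (new)  [load 75/250]
  75 → van 3  [load 150/250]
  175 → van 4 (new)  [load 175/250]
  50 → van 2  [load 250/250]
  25 → van 3  [load 175/250]
  50 → van 3  [load 225/250]
  75 → van 4  [load 250/250]
  200 → van 5 (new)  [load 200/250]
  75 → van 6 (new)  [load 75/250]
6 vans opened.

6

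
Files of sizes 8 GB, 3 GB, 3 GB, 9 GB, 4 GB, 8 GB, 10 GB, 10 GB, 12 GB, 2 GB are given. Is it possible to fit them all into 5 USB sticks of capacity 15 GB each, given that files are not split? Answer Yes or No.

Total = 69 GB; ⌈69/15⌉ = 5.
6 files each exceed half the capacity and cannot share a USB stick, forcing at least 6 USB sticks.
At least 6 USB sticks are required, but only 5 are allowed.

No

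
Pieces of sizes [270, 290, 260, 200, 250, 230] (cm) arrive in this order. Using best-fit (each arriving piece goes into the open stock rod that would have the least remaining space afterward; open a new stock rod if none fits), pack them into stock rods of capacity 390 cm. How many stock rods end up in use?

  270 → stock rod 1 (new)  [load 270/390]
  290 → stock rod 2 (new)  [load 290/390]
  260 → stock rod 3 (new)  [load 260/390]
  200 → stock rod 4 (new)  [load 200/390]
  250 → stock rod 5 (new)  [load 250/390]
  230 → stock rod 6 (new)  [load 230/390]
6 stock rods opened.

6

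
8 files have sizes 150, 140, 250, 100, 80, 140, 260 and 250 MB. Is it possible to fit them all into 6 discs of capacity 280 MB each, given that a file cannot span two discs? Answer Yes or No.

Yes

A valid assignment using 6 discs:
  disc 1: 260 = 260
  disc 2: 250 = 250
  disc 3: 250 = 250
  disc 4: 150 + 100 = 250
  disc 5: 140 + 140 = 280
  disc 6: 80 = 80
Every load is within 280 MB, so 6 discs suffice.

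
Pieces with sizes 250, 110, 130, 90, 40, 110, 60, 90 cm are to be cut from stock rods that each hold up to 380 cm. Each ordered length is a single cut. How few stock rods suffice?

Total = 250 + 130 + 110 + 110 + 90 + 90 + 60 + 40 = 880 cm.
Lower bound: ⌈880/380⌉ = 3 stock rods.
A packing using 3 stock rods:
  stock rod 1: 250 + 130 = 380
  stock rod 2: 110 + 110 + 90 + 60 = 370
  stock rod 3: 90 + 40 = 130
This matches the lower bound, so 3 is optimal.

3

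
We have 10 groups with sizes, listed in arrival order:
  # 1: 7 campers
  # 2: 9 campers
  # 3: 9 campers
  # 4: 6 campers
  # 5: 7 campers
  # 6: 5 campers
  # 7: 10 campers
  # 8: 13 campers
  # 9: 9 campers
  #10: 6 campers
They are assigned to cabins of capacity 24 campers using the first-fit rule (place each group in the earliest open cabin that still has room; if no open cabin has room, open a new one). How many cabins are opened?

  7 → cabin 1 (new)  [load 7/24]
  9 → cabin 1  [load 16/24]
  9 → cabin 2 (new)  [load 9/24]
  6 → cabin 1  [load 22/24]
  7 → cabin 2  [load 16/24]
  5 → cabin 2  [load 21/24]
  10 → cabin 3 (new)  [load 10/24]
  13 → cabin 3  [load 23/24]
  9 → cabin 4 (new)  [load 9/24]
  6 → cabin 4  [load 15/24]
4 cabins opened.

4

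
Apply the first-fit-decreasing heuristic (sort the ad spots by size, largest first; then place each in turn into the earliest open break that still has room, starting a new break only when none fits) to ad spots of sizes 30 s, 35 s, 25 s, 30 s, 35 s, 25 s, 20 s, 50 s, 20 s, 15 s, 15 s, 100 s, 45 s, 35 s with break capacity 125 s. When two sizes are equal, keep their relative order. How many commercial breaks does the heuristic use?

Sorted descending: 100, 50, 45, 35, 35, 35, 30, 30, 25, 25, 20, 20, 15, 15.
  100 → break 1 (new)  [load 100/125]
  50 → break 2 (new)  [load 50/125]
  45 → break 2  [load 95/125]
  35 → break 3 (new)  [load 35/125]
  35 → break 3  [load 70/125]
  35 → break 3  [load 105/125]
  30 → break 2  [load 125/125]
  30 → break 4 (new)  [load 30/125]
  25 → break 1  [load 125/125]
  25 → break 4  [load 55/125]
  20 → break 3  [load 125/125]
  20 → break 4  [load 75/125]
  15 → break 4  [load 90/125]
  15 → break 4  [load 105/125]
4 commercial breaks opened.

4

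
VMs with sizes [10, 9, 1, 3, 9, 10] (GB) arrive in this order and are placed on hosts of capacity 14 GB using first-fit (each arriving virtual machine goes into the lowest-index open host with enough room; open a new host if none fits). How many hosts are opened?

  10 → host 1 (new)  [load 10/14]
  9 → host 2 (new)  [load 9/14]
  1 → host 1  [load 11/14]
  3 → host 1  [load 14/14]
  9 → host 3 (new)  [load 9/14]
  10 → host 4 (new)  [load 10/14]
4 hosts opened.

4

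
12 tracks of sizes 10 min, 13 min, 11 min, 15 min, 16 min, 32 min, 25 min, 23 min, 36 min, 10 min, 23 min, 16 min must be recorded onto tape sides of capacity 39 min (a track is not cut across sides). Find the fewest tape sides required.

7

Total = 36 + 32 + 25 + 23 + 23 + 16 + 16 + 15 + 13 + 11 + 10 + 10 = 230 min.
Lower bound: ⌈230/39⌉ = 6 tape sides.
A packing using 7 tape sides:
  side 1: 36 = 36
  side 2: 32 = 32
  side 3: 25 + 13 = 38
  side 4: 23 + 16 = 39
  side 5: 23 + 16 = 39
  side 6: 15 + 11 + 10 = 36
  side 7: 10 = 10
No arrangement into 6 tape sides stays within capacity, so 7 is optimal.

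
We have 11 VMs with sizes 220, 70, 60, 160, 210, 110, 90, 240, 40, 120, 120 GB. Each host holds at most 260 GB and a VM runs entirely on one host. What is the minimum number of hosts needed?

6

Total = 240 + 220 + 210 + 160 + 120 + 120 + 110 + 90 + 70 + 60 + 40 = 1440 GB.
Lower bound: ⌈1440/260⌉ = 6 hosts.
A packing using 6 hosts:
  host 1: 240 = 240
  host 2: 220 + 40 = 260
  host 3: 210 = 210
  host 4: 160 + 90 = 250
  host 5: 120 + 120 = 240
  host 6: 110 + 70 + 60 = 240
This matches the lower bound, so 6 is optimal.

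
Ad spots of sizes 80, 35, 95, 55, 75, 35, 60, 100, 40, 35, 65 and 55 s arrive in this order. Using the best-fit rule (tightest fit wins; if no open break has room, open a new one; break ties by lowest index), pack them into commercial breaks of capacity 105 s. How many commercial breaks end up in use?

  80 → break 1 (new)  [load 80/105]
  35 → break 2 (new)  [load 35/105]
  95 → break 3 (new)  [load 95/105]
  55 → break 2  [load 90/105]
  75 → break 4 (new)  [load 75/105]
  35 → break 5 (new)  [load 35/105]
  60 → break 5  [load 95/105]
  100 → break 6 (new)  [load 100/105]
  40 → break 7 (new)  [load 40/105]
  35 → break 7  [load 75/105]
  65 → break 8 (new)  [load 65/105]
  55 → break 9 (new)  [load 55/105]
9 commercial breaks opened.

9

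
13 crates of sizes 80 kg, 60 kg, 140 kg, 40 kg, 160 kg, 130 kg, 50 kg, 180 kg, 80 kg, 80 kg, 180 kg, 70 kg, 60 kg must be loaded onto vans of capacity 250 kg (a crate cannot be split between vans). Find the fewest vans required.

Total = 180 + 180 + 160 + 140 + 130 + 80 + 80 + 80 + 70 + 60 + 60 + 50 + 40 = 1310 kg.
Lower bound: ⌈1310/250⌉ = 6 vans.
A packing using 6 vans:
  van 1: 180 + 70 = 250
  van 2: 180 + 60 = 240
  van 3: 160 + 80 = 240
  van 4: 140 + 80 = 220
  van 5: 130 + 80 + 40 = 250
  van 6: 60 + 50 = 110
This matches the lower bound, so 6 is optimal.

6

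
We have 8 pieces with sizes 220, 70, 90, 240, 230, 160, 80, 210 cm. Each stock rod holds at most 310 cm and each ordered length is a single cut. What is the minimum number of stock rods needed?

Total = 240 + 230 + 220 + 210 + 160 + 90 + 80 + 70 = 1300 cm.
Lower bound: ⌈1300/310⌉ = 5 stock rods.
A packing using 5 stock rods:
  stock rod 1: 240 + 70 = 310
  stock rod 2: 230 + 80 = 310
  stock rod 3: 220 + 90 = 310
  stock rod 4: 210 = 210
  stock rod 5: 160 = 160
This matches the lower bound, so 5 is optimal.

5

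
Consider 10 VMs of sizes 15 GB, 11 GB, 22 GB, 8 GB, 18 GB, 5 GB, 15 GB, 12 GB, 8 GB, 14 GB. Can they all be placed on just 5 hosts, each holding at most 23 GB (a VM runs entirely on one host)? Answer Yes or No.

Total = 128 GB; ⌈128/23⌉ = 6.
At least 6 hosts are required, but only 5 are allowed.

No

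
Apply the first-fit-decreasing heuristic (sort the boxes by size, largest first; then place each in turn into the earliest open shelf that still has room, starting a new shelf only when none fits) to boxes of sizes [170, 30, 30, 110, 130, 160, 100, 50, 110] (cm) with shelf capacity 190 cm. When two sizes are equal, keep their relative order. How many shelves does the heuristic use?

Sorted descending: 170, 160, 130, 110, 110, 100, 50, 30, 30.
  170 → shelf 1 (new)  [load 170/190]
  160 → shelf 2 (new)  [load 160/190]
  130 → shelf 3 (new)  [load 130/190]
  110 → shelf 4 (new)  [load 110/190]
  110 → shelf 5 (new)  [load 110/190]
  100 → shelf 6 (new)  [load 100/190]
  50 → shelf 3  [load 180/190]
  30 → shelf 2  [load 190/190]
  30 → shelf 4  [load 140/190]
6 shelves opened.

6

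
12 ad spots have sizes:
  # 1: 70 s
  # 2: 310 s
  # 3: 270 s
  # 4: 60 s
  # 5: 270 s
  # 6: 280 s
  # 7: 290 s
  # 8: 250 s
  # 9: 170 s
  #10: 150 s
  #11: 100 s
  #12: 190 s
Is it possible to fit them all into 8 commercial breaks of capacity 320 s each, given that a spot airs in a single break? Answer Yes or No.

Total = 2410 s; ⌈2410/320⌉ = 8.
The bound of 8 does not rule out 8, but exhaustive search shows no assignment into 8 commercial breaks of capacity 320 s exists — the minimum is 9.

No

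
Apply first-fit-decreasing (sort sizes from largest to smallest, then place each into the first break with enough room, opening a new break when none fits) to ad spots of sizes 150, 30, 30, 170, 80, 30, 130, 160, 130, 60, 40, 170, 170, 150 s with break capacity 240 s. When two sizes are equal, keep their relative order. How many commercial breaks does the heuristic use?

Sorted descending: 170, 170, 170, 160, 150, 150, 130, 130, 80, 60, 40, 30, 30, 30.
  170 → break 1 (new)  [load 170/240]
  170 → break 2 (new)  [load 170/240]
  170 → break 3 (new)  [load 170/240]
  160 → break 4 (new)  [load 160/240]
  150 → break 5 (new)  [load 150/240]
  150 → break 6 (new)  [load 150/240]
  130 → break 7 (new)  [load 130/240]
  130 → break 8 (new)  [load 130/240]
  80 → break 4  [load 240/240]
  60 → break 1  [load 230/240]
  40 → break 2  [load 210/240]
  30 → break 2  [load 240/240]
  30 → break 3  [load 200/240]
  30 → break 3  [load 230/240]
8 commercial breaks opened.

8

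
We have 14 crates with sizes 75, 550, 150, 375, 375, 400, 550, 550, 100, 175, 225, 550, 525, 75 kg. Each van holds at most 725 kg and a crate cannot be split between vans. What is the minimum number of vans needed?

Total = 550 + 550 + 550 + 550 + 525 + 400 + 375 + 375 + 225 + 175 + 150 + 100 + 75 + 75 = 4675 kg.
Lower bound: ⌈4675/725⌉ = 7 vans.
Also, 8 crates each exceed 725/2 kg, and no two of those can share a van, so at least 8 vans are needed.
A packing using 8 vans:
  van 1: 550 + 175 = 725
  van 2: 550 + 150 = 700
  van 3: 550 + 100 + 75 = 725
  van 4: 550 + 75 = 625
  van 5: 525 = 525
  van 6: 400 + 225 = 625
  van 7: 375 = 375
  van 8: 375 = 375
This matches the lower bound, so 8 is optimal.

8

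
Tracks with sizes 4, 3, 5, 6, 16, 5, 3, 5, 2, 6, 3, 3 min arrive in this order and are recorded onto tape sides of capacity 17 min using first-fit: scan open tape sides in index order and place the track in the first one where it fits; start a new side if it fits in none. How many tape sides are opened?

4

  4 → side 1 (new)  [load 4/17]
  3 → side 1  [load 7/17]
  5 → side 1  [load 12/17]
  6 → side 2 (new)  [load 6/17]
  16 → side 3 (new)  [load 16/17]
  5 → side 1  [load 17/17]
  3 → side 2  [load 9/17]
  5 → side 2  [load 14/17]
  2 → side 2  [load 16/17]
  6 → side 4 (new)  [load 6/17]
  3 → side 4  [load 9/17]
  3 → side 4  [load 12/17]
4 tape sides opened.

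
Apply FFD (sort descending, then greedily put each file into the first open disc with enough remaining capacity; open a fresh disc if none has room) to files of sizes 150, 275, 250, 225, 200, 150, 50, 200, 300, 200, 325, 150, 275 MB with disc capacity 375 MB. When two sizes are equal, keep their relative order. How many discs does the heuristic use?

Sorted descending: 325, 300, 275, 275, 250, 225, 200, 200, 200, 150, 150, 150, 50.
  325 → disc 1 (new)  [load 325/375]
  300 → disc 2 (new)  [load 300/375]
  275 → disc 3 (new)  [load 275/375]
  275 → disc 4 (new)  [load 275/375]
  250 → disc 5 (new)  [load 250/375]
  225 → disc 6 (new)  [load 225/375]
  200 → disc 7 (new)  [load 200/375]
  200 → disc 8 (new)  [load 200/375]
  200 → disc 9 (new)  [load 200/375]
  150 → disc 6  [load 375/375]
  150 → disc 7  [load 350/375]
  150 → disc 8  [load 350/375]
  50 → disc 1  [load 375/375]
9 discs opened.

9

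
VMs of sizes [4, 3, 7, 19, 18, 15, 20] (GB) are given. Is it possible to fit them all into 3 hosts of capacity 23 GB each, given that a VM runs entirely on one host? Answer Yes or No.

No

Total = 86 GB; ⌈86/23⌉ = 4.
At least 4 hosts are required, but only 3 are allowed.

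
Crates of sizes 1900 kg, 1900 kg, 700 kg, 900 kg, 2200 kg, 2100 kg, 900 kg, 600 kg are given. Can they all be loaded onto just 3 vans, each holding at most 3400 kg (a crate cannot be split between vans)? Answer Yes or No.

Total = 11200 kg; ⌈11200/3400⌉ = 4.
At least 4 vans are required, but only 3 are allowed.

No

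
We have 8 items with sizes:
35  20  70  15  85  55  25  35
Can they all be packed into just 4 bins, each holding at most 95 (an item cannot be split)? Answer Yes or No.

Yes

A valid assignment using 4 bins:
  bin 1: 85 = 85
  bin 2: 70 + 25 = 95
  bin 3: 55 + 35 = 90
  bin 4: 35 + 20 + 15 = 70
Every load is within 95, so 4 bins suffice.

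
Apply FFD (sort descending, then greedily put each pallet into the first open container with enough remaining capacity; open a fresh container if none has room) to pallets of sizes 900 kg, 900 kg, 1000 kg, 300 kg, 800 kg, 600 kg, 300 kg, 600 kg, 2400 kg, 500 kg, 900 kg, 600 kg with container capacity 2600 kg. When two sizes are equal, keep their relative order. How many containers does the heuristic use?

Sorted descending: 2400, 1000, 900, 900, 900, 800, 600, 600, 600, 500, 300, 300.
  2400 → container 1 (new)  [load 2400/2600]
  1000 → container 2 (new)  [load 1000/2600]
  900 → container 2  [load 1900/2600]
  900 → container 3 (new)  [load 900/2600]
  900 → container 3  [load 1800/2600]
  800 → container 3  [load 2600/2600]
  600 → container 2  [load 2500/2600]
  600 → container 4 (new)  [load 600/2600]
  600 → container 4  [load 1200/2600]
  500 → container 4  [load 1700/2600]
  300 → container 4  [load 2000/2600]
  300 → container 4  [load 2300/2600]
4 containers opened.

4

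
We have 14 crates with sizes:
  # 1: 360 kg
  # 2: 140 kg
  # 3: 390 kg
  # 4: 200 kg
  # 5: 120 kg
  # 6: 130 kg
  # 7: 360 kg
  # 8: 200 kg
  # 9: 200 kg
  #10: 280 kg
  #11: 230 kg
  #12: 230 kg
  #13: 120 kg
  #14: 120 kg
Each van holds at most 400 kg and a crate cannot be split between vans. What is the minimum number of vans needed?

9

Total = 390 + 360 + 360 + 280 + 230 + 230 + 200 + 200 + 200 + 140 + 130 + 120 + 120 + 120 = 3080 kg.
Lower bound: ⌈3080/400⌉ = 8 vans.
A packing using 9 vans:
  van 1: 390 = 390
  van 2: 360 = 360
  van 3: 360 = 360
  van 4: 280 + 120 = 400
  van 5: 230 + 140 = 370
  van 6: 230 + 130 = 360
  van 7: 200 + 200 = 400
  van 8: 200 + 120 = 320
  van 9: 120 = 120
No arrangement into 8 vans stays within capacity, so 9 is optimal.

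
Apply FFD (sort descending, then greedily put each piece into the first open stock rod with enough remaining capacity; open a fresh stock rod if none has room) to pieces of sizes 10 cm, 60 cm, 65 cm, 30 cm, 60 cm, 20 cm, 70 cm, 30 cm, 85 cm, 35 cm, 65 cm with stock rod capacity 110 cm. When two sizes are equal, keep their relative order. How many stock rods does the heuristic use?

6

Sorted descending: 85, 70, 65, 65, 60, 60, 35, 30, 30, 20, 10.
  85 → stock rod 1 (new)  [load 85/110]
  70 → stock rod 2 (new)  [load 70/110]
  65 → stock rod 3 (new)  [load 65/110]
  65 → stock rod 4 (new)  [load 65/110]
  60 → stock rod 5 (new)  [load 60/110]
  60 → stock rod 6 (new)  [load 60/110]
  35 → stock rod 2  [load 105/110]
  30 → stock rod 3  [load 95/110]
  30 → stock rod 4  [load 95/110]
  20 → stock rod 1  [load 105/110]
  10 → stock rod 3  [load 105/110]
6 stock rods opened.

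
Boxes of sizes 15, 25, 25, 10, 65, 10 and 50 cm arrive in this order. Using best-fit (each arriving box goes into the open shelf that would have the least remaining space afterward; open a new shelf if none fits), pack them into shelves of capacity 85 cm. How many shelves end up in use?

3

  15 → shelf 1 (new)  [load 15/85]
  25 → shelf 1  [load 40/85]
  25 → shelf 1  [load 65/85]
  10 → shelf 1  [load 75/85]
  65 → shelf 2 (new)  [load 65/85]
  10 → shelf 1  [load 85/85]
  50 → shelf 3 (new)  [load 50/85]
3 shelves opened.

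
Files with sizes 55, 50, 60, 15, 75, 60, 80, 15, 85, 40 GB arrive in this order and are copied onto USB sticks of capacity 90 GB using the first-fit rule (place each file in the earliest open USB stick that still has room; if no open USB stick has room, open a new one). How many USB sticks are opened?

7

  55 → USB stick 1 (new)  [load 55/90]
  50 → USB stick 2 (new)  [load 50/90]
  60 → USB stick 3 (new)  [load 60/90]
  15 → USB stick 1  [load 70/90]
  75 → USB stick 4 (new)  [load 75/90]
  60 → USB stick 5 (new)  [load 60/90]
  80 → USB stick 6 (new)  [load 80/90]
  15 → USB stick 1  [load 85/90]
  85 → USB stick 7 (new)  [load 85/90]
  40 → USB stick 2  [load 90/90]
7 USB sticks opened.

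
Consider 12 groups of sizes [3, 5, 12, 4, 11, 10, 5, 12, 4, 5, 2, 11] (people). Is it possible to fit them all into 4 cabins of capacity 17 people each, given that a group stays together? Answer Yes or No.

No

Total = 84 people; ⌈84/17⌉ = 5.
At least 5 cabins are required, but only 4 are allowed.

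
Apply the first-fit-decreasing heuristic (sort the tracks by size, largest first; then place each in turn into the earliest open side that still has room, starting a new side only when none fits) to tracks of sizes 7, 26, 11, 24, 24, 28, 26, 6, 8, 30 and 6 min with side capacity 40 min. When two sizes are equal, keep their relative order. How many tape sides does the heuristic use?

Sorted descending: 30, 28, 26, 26, 24, 24, 11, 8, 7, 6, 6.
  30 → side 1 (new)  [load 30/40]
  28 → side 2 (new)  [load 28/40]
  26 → side 3 (new)  [load 26/40]
  26 → side 4 (new)  [load 26/40]
  24 → side 5 (new)  [load 24/40]
  24 → side 6 (new)  [load 24/40]
  11 → side 2  [load 39/40]
  8 → side 1  [load 38/40]
  7 → side 3  [load 33/40]
  6 → side 3  [load 39/40]
  6 → side 4  [load 32/40]
6 tape sides opened.

6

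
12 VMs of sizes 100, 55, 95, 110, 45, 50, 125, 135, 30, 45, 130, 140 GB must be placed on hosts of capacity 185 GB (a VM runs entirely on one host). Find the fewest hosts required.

7

Total = 140 + 135 + 130 + 125 + 110 + 100 + 95 + 55 + 50 + 45 + 45 + 30 = 1060 GB.
Lower bound: ⌈1060/185⌉ = 6 hosts.
Also, 7 VMs each exceed 185/2 GB, and no two of those can share a host, so at least 7 hosts are needed.
A packing using 7 hosts:
  host 1: 140 + 45 = 185
  host 2: 135 + 50 = 185
  host 3: 130 + 55 = 185
  host 4: 125 + 45 = 170
  host 5: 110 + 30 = 140
  host 6: 100 = 100
  host 7: 95 = 95
This matches the lower bound, so 7 is optimal.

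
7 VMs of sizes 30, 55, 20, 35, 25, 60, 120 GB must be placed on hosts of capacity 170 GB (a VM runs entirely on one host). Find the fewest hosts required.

3

Total = 120 + 60 + 55 + 35 + 30 + 25 + 20 = 345 GB.
Lower bound: ⌈345/170⌉ = 3 hosts.
A packing using 3 hosts:
  host 1: 120 + 35 = 155
  host 2: 60 + 55 + 30 + 25 = 170
  host 3: 20 = 20
This matches the lower bound, so 3 is optimal.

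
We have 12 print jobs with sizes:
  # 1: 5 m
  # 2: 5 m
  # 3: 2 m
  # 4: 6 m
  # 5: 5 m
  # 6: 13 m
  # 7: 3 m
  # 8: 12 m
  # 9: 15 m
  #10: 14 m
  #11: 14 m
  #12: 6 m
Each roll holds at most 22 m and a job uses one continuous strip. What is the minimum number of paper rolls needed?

Total = 15 + 14 + 14 + 13 + 12 + 6 + 6 + 5 + 5 + 5 + 3 + 2 = 100 m.
Lower bound: ⌈100/22⌉ = 5 paper rolls.
A packing using 5 paper rolls:
  roll 1: 15 + 6 = 21
  roll 2: 14 + 6 + 2 = 22
  roll 3: 14 + 5 + 3 = 22
  roll 4: 13 + 5 = 18
  roll 5: 12 + 5 = 17
This matches the lower bound, so 5 is optimal.

5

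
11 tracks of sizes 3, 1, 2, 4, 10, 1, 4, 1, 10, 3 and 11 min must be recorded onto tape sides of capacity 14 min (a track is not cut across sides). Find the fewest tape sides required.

Total = 11 + 10 + 10 + 4 + 4 + 3 + 3 + 2 + 1 + 1 + 1 = 50 min.
Lower bound: ⌈50/14⌉ = 4 tape sides.
A packing using 4 tape sides:
  side 1: 11 + 3 = 14
  side 2: 10 + 4 = 14
  side 3: 10 + 4 = 14
  side 4: 3 + 2 + 1 + 1 + 1 = 8
This matches the lower bound, so 4 is optimal.

4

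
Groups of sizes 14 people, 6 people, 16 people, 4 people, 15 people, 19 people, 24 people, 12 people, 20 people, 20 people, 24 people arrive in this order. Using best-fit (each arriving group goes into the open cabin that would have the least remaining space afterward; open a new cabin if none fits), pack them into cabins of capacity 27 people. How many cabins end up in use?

8

  14 → cabin 1 (new)  [load 14/27]
  6 → cabin 1  [load 20/27]
  16 → cabin 2 (new)  [load 16/27]
  4 → cabin 1  [load 24/27]
  15 → cabin 3 (new)  [load 15/27]
  19 → cabin 4 (new)  [load 19/27]
  24 → cabin 5 (new)  [load 24/27]
  12 → cabin 3  [load 27/27]
  20 → cabin 6 (new)  [load 20/27]
  20 → cabin 7 (new)  [load 20/27]
  24 → cabin 8 (new)  [load 24/27]
8 cabins opened.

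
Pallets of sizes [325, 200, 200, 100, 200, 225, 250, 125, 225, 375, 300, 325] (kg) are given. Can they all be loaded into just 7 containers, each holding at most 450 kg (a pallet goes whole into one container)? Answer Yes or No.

Yes

A valid assignment using 7 containers:
  container 1: 375 = 375
  container 2: 325 + 125 = 450
  container 3: 325 + 100 = 425
  container 4: 300 = 300
  container 5: 250 + 200 = 450
  container 6: 225 + 225 = 450
  container 7: 200 + 200 = 400
Every load is within 450 kg, so 7 containers suffice.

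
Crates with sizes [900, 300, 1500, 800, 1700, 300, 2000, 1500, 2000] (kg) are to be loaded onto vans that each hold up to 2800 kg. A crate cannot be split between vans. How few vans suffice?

Total = 2000 + 2000 + 1700 + 1500 + 1500 + 900 + 800 + 300 + 300 = 11000 kg.
Lower bound: ⌈11000/2800⌉ = 4 vans.
Also, 5 crates each exceed 1400 kg, and no two of those can share a van, so at least 5 vans are needed.
A packing using 5 vans:
  van 1: 2000 + 800 = 2800
  van 2: 2000 + 300 + 300 = 2600
  van 3: 1700 + 900 = 2600
  van 4: 1500 = 1500
  van 5: 1500 = 1500
This matches the lower bound, so 5 is optimal.

5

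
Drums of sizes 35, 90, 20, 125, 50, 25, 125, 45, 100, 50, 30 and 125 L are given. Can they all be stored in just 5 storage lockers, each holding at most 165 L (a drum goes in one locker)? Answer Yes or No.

Total = 820 L; ⌈820/165⌉ = 5.
The bound of 5 does not rule out 5, but exhaustive search shows no assignment into 5 storage lockers of capacity 165 L exists — the minimum is 6.

No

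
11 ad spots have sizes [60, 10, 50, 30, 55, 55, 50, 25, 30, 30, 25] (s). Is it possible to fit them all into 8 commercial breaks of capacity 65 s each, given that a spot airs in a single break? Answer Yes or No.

Yes

A valid assignment using 8 commercial breaks:
  break 1: 60 = 60
  break 2: 55 + 10 = 65
  break 3: 55 = 55
  break 4: 50 = 50
  break 5: 50 = 50
  break 6: 30 + 30 = 60
  break 7: 30 + 25 = 55
  break 8: 25 = 25
Every load is within 65 s, so 8 commercial breaks suffice.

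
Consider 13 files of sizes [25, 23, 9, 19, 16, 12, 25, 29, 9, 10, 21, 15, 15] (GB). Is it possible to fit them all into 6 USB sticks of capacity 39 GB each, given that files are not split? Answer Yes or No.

No

Total = 228 GB; ⌈228/39⌉ = 6.
The bound of 6 does not rule out 6, but exhaustive search shows no assignment into 6 USB sticks of capacity 39 GB exists — the minimum is 7.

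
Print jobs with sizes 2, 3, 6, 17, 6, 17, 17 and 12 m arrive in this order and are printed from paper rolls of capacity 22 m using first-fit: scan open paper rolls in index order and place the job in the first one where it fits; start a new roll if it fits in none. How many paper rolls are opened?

  2 → roll 1 (new)  [load 2/22]
  3 → roll 1  [load 5/22]
  6 → roll 1  [load 11/22]
  17 → roll 2 (new)  [load 17/22]
  6 → roll 1  [load 17/22]
  17 → roll 3 (new)  [load 17/22]
  17 → roll 4 (new)  [load 17/22]
  12 → roll 5 (new)  [load 12/22]
5 paper rolls opened.

5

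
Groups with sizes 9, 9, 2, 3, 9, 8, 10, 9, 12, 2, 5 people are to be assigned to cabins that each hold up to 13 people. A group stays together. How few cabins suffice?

Total = 12 + 10 + 9 + 9 + 9 + 9 + 8 + 5 + 3 + 2 + 2 = 78 people.
Lower bound: ⌈78/13⌉ = 6 cabins.
Also, 7 groups each exceed 13/2 people, and no two of those can share a cabin, so at least 7 cabins are needed.
A packing using 7 cabins:
  cabin 1: 12 = 12
  cabin 2: 10 + 3 = 13
  cabin 3: 9 + 2 + 2 = 13
  cabin 4: 9 = 9
  cabin 5: 9 = 9
  cabin 6: 9 = 9
  cabin 7: 8 + 5 = 13
This matches the lower bound, so 7 is optimal.

7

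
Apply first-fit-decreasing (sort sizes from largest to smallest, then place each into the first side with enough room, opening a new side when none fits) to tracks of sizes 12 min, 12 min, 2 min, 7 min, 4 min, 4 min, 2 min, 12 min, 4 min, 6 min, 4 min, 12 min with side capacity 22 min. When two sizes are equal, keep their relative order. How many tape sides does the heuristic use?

4

Sorted descending: 12, 12, 12, 12, 7, 6, 4, 4, 4, 4, 2, 2.
  12 → side 1 (new)  [load 12/22]
  12 → side 2 (new)  [load 12/22]
  12 → side 3 (new)  [load 12/22]
  12 → side 4 (new)  [load 12/22]
  7 → side 1  [load 19/22]
  6 → side 2  [load 18/22]
  4 → side 2  [load 22/22]
  4 → side 3  [load 16/22]
  4 → side 3  [load 20/22]
  4 → side 4  [load 16/22]
  2 → side 1  [load 21/22]
  2 → side 3  [load 22/22]
4 tape sides opened.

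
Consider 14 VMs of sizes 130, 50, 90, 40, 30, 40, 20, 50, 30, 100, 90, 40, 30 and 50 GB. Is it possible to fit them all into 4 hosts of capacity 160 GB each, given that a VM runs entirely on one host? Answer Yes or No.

No

Total = 790 GB; ⌈790/160⌉ = 5.
At least 5 hosts are required, but only 4 are allowed.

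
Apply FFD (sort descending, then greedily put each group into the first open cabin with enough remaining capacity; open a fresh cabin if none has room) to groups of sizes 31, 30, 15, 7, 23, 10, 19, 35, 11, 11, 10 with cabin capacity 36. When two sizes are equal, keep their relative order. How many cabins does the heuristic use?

Sorted descending: 35, 31, 30, 23, 19, 15, 11, 11, 10, 10, 7.
  35 → cabin 1 (new)  [load 35/36]
  31 → cabin 2 (new)  [load 31/36]
  30 → cabin 3 (new)  [load 30/36]
  23 → cabin 4 (new)  [load 23/36]
  19 → cabin 5 (new)  [load 19/36]
  15 → cabin 5  [load 34/36]
  11 → cabin 4  [load 34/36]
  11 → cabin 6 (new)  [load 11/36]
  10 → cabin 6  [load 21/36]
  10 → cabin 6  [load 31/36]
  7 → cabin 7 (new)  [load 7/36]
7 cabins opened.

7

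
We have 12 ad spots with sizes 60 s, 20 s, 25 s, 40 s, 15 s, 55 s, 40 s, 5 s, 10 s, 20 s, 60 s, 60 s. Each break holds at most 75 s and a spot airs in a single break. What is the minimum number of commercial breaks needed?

Total = 60 + 60 + 60 + 55 + 40 + 40 + 25 + 20 + 20 + 15 + 10 + 5 = 410 s.
Lower bound: ⌈410/75⌉ = 6 commercial breaks.
A packing using 6 commercial breaks:
  break 1: 60 + 15 = 75
  break 2: 60 + 10 + 5 = 75
  break 3: 60 = 60
  break 4: 55 + 20 = 75
  break 5: 40 + 25 = 65
  break 6: 40 + 20 = 60
This matches the lower bound, so 6 is optimal.

6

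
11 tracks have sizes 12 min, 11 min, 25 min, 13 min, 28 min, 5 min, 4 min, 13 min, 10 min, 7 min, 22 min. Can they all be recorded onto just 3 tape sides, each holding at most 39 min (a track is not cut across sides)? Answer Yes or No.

Total = 150 min; ⌈150/39⌉ = 4.
At least 4 tape sides are required, but only 3 are allowed.

No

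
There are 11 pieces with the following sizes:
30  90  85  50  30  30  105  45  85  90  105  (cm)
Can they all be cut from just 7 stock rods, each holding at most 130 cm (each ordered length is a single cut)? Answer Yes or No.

Yes

A valid assignment using 7 stock rods:
  stock rod 1: 105 = 105
  stock rod 2: 105 = 105
  stock rod 3: 90 + 30 = 120
  stock rod 4: 90 + 30 = 120
  stock rod 5: 85 + 45 = 130
  stock rod 6: 85 + 30 = 115
  stock rod 7: 50 = 50
Every load is within 130 cm, so 7 stock rods suffice.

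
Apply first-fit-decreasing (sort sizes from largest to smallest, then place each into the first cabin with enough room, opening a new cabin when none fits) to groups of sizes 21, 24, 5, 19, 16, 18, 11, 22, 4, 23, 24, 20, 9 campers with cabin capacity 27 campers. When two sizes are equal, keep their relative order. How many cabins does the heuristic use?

Sorted descending: 24, 24, 23, 22, 21, 20, 19, 18, 16, 11, 9, 5, 4.
  24 → cabin 1 (new)  [load 24/27]
  24 → cabin 2 (new)  [load 24/27]
  23 → cabin 3 (new)  [load 23/27]
  22 → cabin 4 (new)  [load 22/27]
  21 → cabin 5 (new)  [load 21/27]
  20 → cabin 6 (new)  [load 20/27]
  19 → cabin 7 (new)  [load 19/27]
  18 → cabin 8 (new)  [load 18/27]
  16 → cabin 9 (new)  [load 16/27]
  11 → cabin 9  [load 27/27]
  9 → cabin 8  [load 27/27]
  5 → cabin 4  [load 27/27]
  4 → cabin 3  [load 27/27]
9 cabins opened.

9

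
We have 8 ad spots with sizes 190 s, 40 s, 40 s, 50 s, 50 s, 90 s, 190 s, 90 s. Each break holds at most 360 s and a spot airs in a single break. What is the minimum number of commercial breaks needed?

Total = 190 + 190 + 90 + 90 + 50 + 50 + 40 + 40 = 740 s.
Lower bound: ⌈740/360⌉ = 3 commercial breaks.
A packing using 3 commercial breaks:
  break 1: 190 + 90 + 50 = 330
  break 2: 190 + 90 + 50 = 330
  break 3: 40 + 40 = 80
This matches the lower bound, so 3 is optimal.

3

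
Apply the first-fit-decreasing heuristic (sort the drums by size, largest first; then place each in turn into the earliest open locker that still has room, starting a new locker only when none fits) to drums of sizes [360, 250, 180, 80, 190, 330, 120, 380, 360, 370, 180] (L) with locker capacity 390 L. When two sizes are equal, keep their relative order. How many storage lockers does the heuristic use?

8

Sorted descending: 380, 370, 360, 360, 330, 250, 190, 180, 180, 120, 80.
  380 → locker 1 (new)  [load 380/390]
  370 → locker 2 (new)  [load 370/390]
  360 → locker 3 (new)  [load 360/390]
  360 → locker 4 (new)  [load 360/390]
  330 → locker 5 (new)  [load 330/390]
  250 → locker 6 (new)  [load 250/390]
  190 → locker 7 (new)  [load 190/390]
  180 → locker 7  [load 370/390]
  180 → locker 8 (new)  [load 180/390]
  120 → locker 6  [load 370/390]
  80 → locker 8  [load 260/390]
8 storage lockers opened.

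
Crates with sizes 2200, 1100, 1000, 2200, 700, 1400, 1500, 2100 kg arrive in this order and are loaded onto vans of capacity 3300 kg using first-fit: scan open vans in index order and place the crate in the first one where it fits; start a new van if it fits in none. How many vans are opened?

5

  2200 → van 1 (new)  [load 2200/3300]
  1100 → van 1  [load 3300/3300]
  1000 → van 2 (new)  [load 1000/3300]
  2200 → van 2  [load 3200/3300]
  700 → van 3 (new)  [load 700/3300]
  1400 → van 3  [load 2100/3300]
  1500 → van 4 (new)  [load 1500/3300]
  2100 → van 5 (new)  [load 2100/3300]
5 vans opened.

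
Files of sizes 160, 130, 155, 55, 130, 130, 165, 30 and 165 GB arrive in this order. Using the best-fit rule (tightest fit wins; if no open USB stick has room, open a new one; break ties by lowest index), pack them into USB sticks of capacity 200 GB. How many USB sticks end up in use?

  160 → USB stick 1 (new)  [load 160/200]
  130 → USB stick 2 (new)  [load 130/200]
  155 → USB stick 3 (new)  [load 155/200]
  55 → USB stick 2  [load 185/200]
  130 → USB stick 4 (new)  [load 130/200]
  130 → USB stick 5 (new)  [load 130/200]
  165 → USB stick 6 (new)  [load 165/200]
  30 → USB stick 6  [load 195/200]
  165 → USB stick 7 (new)  [load 165/200]
7 USB sticks opened.

7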